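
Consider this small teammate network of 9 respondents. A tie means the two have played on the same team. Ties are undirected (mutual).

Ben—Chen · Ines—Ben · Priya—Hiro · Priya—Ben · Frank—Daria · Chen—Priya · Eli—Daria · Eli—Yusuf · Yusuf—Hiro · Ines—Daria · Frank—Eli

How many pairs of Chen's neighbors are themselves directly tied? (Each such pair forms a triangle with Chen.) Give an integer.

1

Chen's neighbors: Ben and Priya.
Neighbor pairs that are themselves tied: Chen–Ben–Priya. Each forms one triangle with Chen, for 1 in total.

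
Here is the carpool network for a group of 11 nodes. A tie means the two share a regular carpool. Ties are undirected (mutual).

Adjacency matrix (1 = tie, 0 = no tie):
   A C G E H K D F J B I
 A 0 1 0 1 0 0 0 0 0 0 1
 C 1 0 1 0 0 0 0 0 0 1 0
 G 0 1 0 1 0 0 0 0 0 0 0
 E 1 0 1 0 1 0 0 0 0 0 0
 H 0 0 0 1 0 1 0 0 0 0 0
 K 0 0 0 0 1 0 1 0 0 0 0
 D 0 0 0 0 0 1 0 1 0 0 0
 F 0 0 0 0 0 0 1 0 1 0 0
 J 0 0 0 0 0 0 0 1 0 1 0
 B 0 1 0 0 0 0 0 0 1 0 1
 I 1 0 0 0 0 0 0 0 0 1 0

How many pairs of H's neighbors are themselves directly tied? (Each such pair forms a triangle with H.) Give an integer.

0

H's neighbors are E and K, but none of them are tied to each other, so no triangle contains H.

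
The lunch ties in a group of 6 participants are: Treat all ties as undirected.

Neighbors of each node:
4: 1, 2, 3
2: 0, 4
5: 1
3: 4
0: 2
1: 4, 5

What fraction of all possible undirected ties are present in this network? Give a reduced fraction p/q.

1/3

There are 5 edges and 6 nodes, so the maximum possible is C(6,2) = 15.
Density = 5/15 = 1/3.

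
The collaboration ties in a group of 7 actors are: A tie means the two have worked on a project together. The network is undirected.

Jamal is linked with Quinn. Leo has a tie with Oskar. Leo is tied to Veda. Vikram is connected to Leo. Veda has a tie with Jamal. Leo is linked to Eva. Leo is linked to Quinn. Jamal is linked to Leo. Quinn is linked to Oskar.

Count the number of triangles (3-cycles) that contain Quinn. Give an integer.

Quinn's neighbors: Jamal, Leo, and Oskar.
Neighbor pairs that are themselves tied: Quinn–Jamal–Leo; Quinn–Leo–Oskar. Each forms one triangle with Quinn, for 2 in total.

2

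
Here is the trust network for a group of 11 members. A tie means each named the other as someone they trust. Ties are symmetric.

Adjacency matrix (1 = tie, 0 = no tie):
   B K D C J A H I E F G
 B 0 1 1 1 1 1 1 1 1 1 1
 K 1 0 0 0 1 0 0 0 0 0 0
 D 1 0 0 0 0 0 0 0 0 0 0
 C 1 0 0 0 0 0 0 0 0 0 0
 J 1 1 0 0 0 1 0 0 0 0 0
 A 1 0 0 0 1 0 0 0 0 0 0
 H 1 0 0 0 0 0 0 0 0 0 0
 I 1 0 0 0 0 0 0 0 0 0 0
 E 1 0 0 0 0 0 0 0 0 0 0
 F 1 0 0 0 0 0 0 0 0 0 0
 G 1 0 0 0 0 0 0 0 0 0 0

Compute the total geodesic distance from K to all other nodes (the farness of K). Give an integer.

Distances from K: A:2, B:1, C:2, D:2, E:2, F:2, G:2, H:2, I:2, J:1.
Sum = 2 + 1 + 2 + 2 + 2 + 2 + 2 + 2 + 2 + 1 = 18.

18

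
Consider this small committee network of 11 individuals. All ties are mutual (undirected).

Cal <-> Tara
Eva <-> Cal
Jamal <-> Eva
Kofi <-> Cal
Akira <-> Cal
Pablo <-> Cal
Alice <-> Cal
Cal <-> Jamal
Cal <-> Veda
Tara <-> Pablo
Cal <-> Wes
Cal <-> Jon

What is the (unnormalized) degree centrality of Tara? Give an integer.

2

Tara is directly tied to Cal and Pablo. That is 2 neighbors, so the degree of Tara is 2.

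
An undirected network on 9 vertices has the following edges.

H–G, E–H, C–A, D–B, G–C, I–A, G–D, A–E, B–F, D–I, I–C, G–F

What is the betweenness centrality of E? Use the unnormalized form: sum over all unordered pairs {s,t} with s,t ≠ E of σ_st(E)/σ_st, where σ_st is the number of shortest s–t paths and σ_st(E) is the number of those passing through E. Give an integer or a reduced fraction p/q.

4/3

Pairs whose geodesics pass through E — H–A: 1; H–I: 1/3.
All other pairs contribute 0.
Summing the contributions gives betweenness(E) = 4/3.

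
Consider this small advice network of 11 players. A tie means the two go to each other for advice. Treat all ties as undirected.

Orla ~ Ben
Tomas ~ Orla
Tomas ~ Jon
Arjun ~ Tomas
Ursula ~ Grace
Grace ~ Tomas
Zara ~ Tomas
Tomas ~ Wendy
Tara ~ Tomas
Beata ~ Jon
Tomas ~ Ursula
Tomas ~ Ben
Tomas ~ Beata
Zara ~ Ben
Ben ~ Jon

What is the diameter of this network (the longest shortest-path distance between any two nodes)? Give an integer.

Eccentricity of each node (its greatest distance to any other): Arjun:2, Beata:2, Ben:2, Grace:2, Jon:2, Orla:2, Tara:2, Tomas:1, Ursula:2, Wendy:2, Zara:2.
The maximum eccentricity is 2, realized for instance by the pair Ben–Grace via Ben – Tomas – Grace. So the diameter is 2.

2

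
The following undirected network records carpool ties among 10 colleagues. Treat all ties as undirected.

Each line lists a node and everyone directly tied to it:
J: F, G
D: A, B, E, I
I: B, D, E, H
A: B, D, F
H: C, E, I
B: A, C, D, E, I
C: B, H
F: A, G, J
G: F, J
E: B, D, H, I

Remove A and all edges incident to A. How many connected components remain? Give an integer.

Without A, the remaining ties split the others into: {F, G, J}; {B, C, D, E, H, I}.
That's 2 separate components.

2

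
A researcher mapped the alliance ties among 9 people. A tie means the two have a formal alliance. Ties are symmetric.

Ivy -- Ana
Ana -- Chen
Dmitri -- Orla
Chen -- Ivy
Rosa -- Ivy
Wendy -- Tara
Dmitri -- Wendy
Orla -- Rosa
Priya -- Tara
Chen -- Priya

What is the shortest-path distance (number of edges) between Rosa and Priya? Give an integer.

One shortest route is Rosa – Ivy – Chen – Priya, which uses 3 edges, and at distance 2 from Rosa we only reach {Ana, Chen, Dmitri}, which does not include Priya. So d(Rosa,Priya) = 3.

3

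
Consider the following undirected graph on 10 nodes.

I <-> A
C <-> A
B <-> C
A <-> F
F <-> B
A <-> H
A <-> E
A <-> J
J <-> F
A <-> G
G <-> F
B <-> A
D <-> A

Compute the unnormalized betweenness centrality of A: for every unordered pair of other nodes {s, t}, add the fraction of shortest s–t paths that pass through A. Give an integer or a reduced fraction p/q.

Pairs whose geodesics pass through A — C–G: 1; C–I: 1; C–D: 1; C–F: 1/2; C–E: 1; C–J: 1; C–H: 1; G–I: 1; G–D: 1; G–E: 1; G–J: 1/2; G–H: 1; G–B: 1/2; I–D: 1 … (+18 more pairs).
All other pairs contribute 0.
Summing the contributions gives betweenness(A) = 30.

30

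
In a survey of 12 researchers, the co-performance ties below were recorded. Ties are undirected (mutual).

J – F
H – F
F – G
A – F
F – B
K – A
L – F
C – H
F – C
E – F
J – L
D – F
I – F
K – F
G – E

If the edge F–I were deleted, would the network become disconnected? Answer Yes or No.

Yes

Without the F–I edge there is no alternate route between F and I, so the network disconnects. It is a bridge.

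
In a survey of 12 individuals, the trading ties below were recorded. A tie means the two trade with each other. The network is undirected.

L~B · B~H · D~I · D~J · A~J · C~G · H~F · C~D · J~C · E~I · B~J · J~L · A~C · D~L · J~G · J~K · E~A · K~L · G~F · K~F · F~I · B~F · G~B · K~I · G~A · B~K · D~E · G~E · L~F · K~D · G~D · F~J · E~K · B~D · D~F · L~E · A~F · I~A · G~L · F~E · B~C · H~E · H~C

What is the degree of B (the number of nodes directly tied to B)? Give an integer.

B is directly tied to C, D, F, G, H, J, K, and L. That is 8 neighbors, so the degree of B is 8.

8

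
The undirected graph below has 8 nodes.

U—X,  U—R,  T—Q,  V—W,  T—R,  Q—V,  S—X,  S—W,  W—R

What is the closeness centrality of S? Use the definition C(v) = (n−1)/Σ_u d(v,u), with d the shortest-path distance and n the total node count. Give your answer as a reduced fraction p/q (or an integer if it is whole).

1/2

Distances from S: Q:3, R:2, T:3, U:2, V:2, W:1, X:1. Sum = 14.
n = 8, so closeness = 7/14 = 1/2.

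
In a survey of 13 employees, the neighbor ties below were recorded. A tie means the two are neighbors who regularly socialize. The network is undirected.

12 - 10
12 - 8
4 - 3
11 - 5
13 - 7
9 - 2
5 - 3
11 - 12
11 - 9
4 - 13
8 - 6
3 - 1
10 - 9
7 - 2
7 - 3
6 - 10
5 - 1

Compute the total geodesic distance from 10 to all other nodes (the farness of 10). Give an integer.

32

Distances from 10: 1:4, 2:2, 3:4, 4:5, 5:3, 6:1, 7:3, 8:2, 9:1, 11:2, 12:1, 13:4.
Sum = 4 + 2 + 4 + 5 + 3 + 1 + 3 + 2 + 1 + 2 + 1 + 4 = 32.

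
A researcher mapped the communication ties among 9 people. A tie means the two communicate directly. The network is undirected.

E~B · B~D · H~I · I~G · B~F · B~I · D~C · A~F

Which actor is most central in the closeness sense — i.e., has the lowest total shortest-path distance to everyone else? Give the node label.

B

Farness (sum of distances to all others) for each node — A:24, B:12, C:24, D:17, E:19, F:17, G:22, H:22, I:15.
The smallest farness is 12, for B, so B has the highest closeness.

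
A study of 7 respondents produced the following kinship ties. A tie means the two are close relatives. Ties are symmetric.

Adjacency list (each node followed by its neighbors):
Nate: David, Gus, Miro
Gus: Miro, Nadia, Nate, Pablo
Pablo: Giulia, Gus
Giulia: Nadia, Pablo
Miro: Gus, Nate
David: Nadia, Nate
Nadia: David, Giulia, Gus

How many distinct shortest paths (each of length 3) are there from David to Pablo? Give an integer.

3

The shortest distance is 3. The length-3 paths are: David–Nadia–Giulia–Pablo; David–Nate–Gus–Pablo; David–Nadia–Gus–Pablo.
That gives 3 distinct shortest paths.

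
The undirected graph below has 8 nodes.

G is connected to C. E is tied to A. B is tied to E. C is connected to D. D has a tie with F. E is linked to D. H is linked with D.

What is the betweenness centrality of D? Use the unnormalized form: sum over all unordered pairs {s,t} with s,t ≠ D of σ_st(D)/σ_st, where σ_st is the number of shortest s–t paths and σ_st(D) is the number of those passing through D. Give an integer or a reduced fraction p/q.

Pairs whose geodesics pass through D — B–H: 1; B–G: 1; B–C: 1; B–F: 1; E–H: 1; E–G: 1; E–C: 1; E–F: 1; H–G: 1; H–C: 1; H–A: 1; H–F: 1; G–A: 1; G–F: 1 … (+3 more pairs).
All other pairs contribute 0.
Summing the contributions gives betweenness(D) = 17.

17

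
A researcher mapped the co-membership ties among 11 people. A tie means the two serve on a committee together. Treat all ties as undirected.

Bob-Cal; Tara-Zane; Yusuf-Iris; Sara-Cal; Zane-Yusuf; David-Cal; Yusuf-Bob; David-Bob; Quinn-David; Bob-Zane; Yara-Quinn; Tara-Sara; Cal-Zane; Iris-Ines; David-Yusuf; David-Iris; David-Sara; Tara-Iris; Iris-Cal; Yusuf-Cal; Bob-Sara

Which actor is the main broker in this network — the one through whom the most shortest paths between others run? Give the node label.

David

Unnormalized betweenness of each node: Bob:5/3, Cal:11/3, David:53/3, Ines:0, Iris:34/3, Quinn:9, Sara:7/3, Tara:5/3, Yara:0, Yusuf:7/3, Zane:4/3.
David has the largest value, 53/3, making it the main broker — the node through which the most shortest paths run.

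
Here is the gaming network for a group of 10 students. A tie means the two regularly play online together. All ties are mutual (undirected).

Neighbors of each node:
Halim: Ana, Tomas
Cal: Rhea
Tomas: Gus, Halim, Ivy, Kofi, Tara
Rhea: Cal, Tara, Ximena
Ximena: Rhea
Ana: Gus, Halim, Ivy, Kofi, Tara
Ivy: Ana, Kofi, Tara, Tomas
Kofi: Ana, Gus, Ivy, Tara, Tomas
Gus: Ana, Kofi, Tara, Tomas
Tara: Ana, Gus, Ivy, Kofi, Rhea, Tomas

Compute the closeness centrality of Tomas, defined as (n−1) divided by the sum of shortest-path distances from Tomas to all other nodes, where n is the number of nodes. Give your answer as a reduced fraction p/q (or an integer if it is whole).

Distances from Tomas: Ana:2, Cal:3, Gus:1, Halim:1, Ivy:1, Kofi:1, Rhea:2, Tara:1, Ximena:3. Sum = 15.
n = 10, so closeness = 9/15 = 3/5.

3/5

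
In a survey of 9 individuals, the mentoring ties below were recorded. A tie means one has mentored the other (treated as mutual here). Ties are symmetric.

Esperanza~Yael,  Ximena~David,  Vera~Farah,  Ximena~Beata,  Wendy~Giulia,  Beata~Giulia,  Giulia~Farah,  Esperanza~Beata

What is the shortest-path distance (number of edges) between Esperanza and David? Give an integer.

One shortest route is Esperanza – Beata – Ximena – David, which uses 3 edges, and at distance 2 from Esperanza we only reach {Giulia, Ximena}, which does not include David. So d(Esperanza,David) = 3.

3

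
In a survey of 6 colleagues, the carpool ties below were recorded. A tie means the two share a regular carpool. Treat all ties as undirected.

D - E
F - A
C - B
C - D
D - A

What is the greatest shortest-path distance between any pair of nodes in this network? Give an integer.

Eccentricity of each node (its greatest distance to any other): A:3, B:4, C:3, D:2, E:3, F:4.
The maximum eccentricity is 4, realized for instance by the pair F–B via F – A – D – C – B. So the diameter is 4.

4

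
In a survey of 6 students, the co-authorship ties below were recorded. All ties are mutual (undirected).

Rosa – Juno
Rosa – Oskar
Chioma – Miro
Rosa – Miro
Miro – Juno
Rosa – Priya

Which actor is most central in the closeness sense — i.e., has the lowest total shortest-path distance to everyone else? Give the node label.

Rosa

Farness (sum of distances to all others) for each node — Chioma:11, Juno:8, Miro:7, Oskar:10, Priya:10, Rosa:6.
The smallest farness is 6, for Rosa, so Rosa has the highest closeness.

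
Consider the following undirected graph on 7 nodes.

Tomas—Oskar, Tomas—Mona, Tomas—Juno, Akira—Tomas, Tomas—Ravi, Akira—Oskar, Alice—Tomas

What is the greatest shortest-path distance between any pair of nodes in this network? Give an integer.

2

Eccentricity of each node (its greatest distance to any other): Akira:2, Alice:2, Juno:2, Mona:2, Oskar:2, Ravi:2, Tomas:1.
The maximum eccentricity is 2, realized for instance by the pair Ravi–Alice via Ravi – Tomas – Alice. So the diameter is 2.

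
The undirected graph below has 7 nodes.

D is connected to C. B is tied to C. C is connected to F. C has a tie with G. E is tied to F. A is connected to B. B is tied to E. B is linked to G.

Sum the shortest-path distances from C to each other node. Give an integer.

8

Distances from C: A:2, B:1, D:1, E:2, F:1, G:1.
Sum = 2 + 1 + 1 + 2 + 1 + 1 = 8.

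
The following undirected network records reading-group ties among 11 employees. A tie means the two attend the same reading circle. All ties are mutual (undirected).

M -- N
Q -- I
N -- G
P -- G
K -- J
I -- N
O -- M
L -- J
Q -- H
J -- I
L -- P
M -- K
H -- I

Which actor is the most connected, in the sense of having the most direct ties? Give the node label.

Degrees — G:2, H:2, I:4, J:3, K:2, L:2, M:3, N:3, O:1, P:2, Q:2.
The maximum is 4, attained only by I.

I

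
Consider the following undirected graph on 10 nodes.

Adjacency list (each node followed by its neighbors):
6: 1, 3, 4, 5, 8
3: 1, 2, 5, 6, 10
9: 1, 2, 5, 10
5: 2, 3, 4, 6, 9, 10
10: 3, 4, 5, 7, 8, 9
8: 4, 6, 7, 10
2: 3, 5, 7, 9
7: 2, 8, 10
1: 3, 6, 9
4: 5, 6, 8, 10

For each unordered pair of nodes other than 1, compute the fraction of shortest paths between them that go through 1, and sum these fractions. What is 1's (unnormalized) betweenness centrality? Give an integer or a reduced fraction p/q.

3/4

Pairs whose geodesics pass through 1 — 6–9: 1/2; 3–9: 1/4.
All other pairs contribute 0.
Summing the contributions gives betweenness(1) = 3/4.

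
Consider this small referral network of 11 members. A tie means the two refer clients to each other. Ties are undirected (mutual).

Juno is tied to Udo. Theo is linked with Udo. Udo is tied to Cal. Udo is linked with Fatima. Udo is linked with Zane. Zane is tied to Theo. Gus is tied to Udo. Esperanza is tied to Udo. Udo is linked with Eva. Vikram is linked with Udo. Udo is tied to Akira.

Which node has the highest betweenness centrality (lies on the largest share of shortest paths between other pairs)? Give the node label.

Unnormalized betweenness of each node: Akira:0, Cal:0, Esperanza:0, Eva:0, Fatima:0, Gus:0, Juno:0, Theo:0, Udo:44, Vikram:0, Zane:0.
Udo has the largest value, 44, making it the main broker — the node through which the most shortest paths run.

Udo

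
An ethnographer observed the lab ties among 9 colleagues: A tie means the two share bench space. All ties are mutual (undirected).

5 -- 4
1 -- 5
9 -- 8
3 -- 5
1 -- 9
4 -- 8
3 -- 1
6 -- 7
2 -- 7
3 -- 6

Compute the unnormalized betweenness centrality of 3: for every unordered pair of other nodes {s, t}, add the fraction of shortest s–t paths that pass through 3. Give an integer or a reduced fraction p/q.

Pairs whose geodesics pass through 3 — 5–2: 1; 5–7: 1; 5–6: 1; 1–2: 1; 1–7: 1; 1–6: 1; 9–2: 1; 9–7: 1; 9–6: 1; 8–2: 2/2; 8–7: 2/2; 8–6: 2/2; 4–2: 1; 4–7: 1 … (+1 more pairs).
All other pairs contribute 0.
Summing the contributions gives betweenness(3) = 15.

15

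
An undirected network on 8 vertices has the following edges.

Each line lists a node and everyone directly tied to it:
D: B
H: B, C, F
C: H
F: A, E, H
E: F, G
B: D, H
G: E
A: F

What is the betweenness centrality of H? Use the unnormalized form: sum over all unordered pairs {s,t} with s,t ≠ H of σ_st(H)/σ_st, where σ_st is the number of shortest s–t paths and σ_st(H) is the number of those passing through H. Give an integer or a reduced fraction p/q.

14

Pairs whose geodesics pass through H — B–E: 1; B–A: 1; B–G: 1; B–F: 1; B–C: 1; E–C: 1; E–D: 1; A–C: 1; A–D: 1; G–C: 1; G–D: 1; F–C: 1; F–D: 1; C–D: 1.
All other pairs contribute 0.
Summing the contributions gives betweenness(H) = 14.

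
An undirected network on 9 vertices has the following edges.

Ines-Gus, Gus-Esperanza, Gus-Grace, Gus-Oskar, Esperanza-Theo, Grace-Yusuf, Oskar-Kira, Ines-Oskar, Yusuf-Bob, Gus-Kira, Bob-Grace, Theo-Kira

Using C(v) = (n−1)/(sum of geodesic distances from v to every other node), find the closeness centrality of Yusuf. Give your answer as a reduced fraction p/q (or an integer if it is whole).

2/5

Distances from Yusuf: Bob:1, Esperanza:3, Grace:1, Gus:2, Ines:3, Kira:3, Oskar:3, Theo:4. Sum = 20.
n = 9, so closeness = 8/20 = 2/5.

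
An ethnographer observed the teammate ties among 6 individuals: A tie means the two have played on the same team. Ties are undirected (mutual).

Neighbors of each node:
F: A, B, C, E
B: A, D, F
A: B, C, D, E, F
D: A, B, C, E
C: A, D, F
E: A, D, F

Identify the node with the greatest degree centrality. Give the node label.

A

Degrees — A:5, B:3, C:3, D:4, E:3, F:4.
The maximum is 5, attained only by A.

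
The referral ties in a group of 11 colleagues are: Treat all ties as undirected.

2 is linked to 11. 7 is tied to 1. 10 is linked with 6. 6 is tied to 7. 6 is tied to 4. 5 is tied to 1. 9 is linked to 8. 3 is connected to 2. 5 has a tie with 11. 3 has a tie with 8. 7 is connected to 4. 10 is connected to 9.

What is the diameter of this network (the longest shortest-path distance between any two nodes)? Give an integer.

5

Eccentricity of each node (its greatest distance to any other): 1:5, 2:5, 3:5, 4:5, 5:5, 6:5, 7:5, 8:5, 9:5, 10:5, 11:5.
The maximum eccentricity is 5, realized for instance by the pair 4–3 via 4 – 6 – 10 – 9 – 8 – 3. So the diameter is 5.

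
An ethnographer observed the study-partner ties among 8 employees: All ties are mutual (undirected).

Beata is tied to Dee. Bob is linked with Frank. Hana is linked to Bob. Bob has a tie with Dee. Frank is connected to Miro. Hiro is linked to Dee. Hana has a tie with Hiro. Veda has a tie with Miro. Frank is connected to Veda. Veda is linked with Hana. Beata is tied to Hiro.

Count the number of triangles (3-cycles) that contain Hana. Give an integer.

Hana's neighbors are Bob, Hiro, and Veda, but none of them are tied to each other, so no triangle contains Hana.

0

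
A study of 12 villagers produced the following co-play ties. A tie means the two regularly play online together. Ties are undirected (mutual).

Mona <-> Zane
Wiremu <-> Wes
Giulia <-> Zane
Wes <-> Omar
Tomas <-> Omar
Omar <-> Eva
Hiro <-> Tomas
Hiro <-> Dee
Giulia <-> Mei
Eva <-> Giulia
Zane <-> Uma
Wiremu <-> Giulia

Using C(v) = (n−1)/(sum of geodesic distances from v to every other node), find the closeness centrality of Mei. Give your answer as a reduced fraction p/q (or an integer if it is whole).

11/34

Distances from Mei: Dee:6, Eva:2, Giulia:1, Hiro:5, Mona:3, Omar:3, Tomas:4, Uma:3, Wes:3, Wiremu:2, Zane:2. Sum = 34.
n = 12, so closeness = 11/34.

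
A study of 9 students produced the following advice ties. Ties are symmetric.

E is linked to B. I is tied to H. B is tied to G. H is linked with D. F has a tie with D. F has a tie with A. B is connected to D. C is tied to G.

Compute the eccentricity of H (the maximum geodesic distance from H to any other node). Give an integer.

4

Distances from H: A:3, B:2, C:4, D:1, E:3, F:2, G:3, I:1.
The largest is 4 (to C), so the eccentricity of H is 4.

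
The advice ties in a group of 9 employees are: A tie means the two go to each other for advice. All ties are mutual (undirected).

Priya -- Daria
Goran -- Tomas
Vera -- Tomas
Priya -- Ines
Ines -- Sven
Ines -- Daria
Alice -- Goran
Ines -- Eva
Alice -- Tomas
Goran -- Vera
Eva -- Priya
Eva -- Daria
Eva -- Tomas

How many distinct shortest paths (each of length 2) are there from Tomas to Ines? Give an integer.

The shortest distance is 2, and the only length-2 path is Tomas–Eva–Ines. So there is exactly 1 shortest path.

1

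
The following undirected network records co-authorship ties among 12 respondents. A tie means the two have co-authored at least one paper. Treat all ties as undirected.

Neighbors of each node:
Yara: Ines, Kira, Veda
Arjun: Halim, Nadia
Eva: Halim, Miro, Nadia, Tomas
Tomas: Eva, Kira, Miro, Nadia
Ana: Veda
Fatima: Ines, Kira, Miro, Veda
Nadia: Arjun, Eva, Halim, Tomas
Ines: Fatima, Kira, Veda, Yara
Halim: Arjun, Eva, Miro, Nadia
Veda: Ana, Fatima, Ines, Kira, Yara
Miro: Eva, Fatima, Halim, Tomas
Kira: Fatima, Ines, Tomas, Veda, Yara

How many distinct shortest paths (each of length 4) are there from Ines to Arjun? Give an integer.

The shortest distance is 4. The length-4 paths are: Ines–Kira–Tomas–Nadia–Arjun; Ines–Fatima–Miro–Halim–Arjun.
That gives 2 distinct shortest paths.

2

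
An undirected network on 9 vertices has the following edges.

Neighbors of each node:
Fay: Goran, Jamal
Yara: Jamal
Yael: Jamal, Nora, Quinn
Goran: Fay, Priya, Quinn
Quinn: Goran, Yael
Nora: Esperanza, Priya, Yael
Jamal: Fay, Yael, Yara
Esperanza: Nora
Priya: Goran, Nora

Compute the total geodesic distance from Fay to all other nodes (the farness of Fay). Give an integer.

17

Distances from Fay: Esperanza:4, Goran:1, Jamal:1, Nora:3, Priya:2, Quinn:2, Yael:2, Yara:2.
Sum = 4 + 1 + 1 + 3 + 2 + 2 + 2 + 2 = 17.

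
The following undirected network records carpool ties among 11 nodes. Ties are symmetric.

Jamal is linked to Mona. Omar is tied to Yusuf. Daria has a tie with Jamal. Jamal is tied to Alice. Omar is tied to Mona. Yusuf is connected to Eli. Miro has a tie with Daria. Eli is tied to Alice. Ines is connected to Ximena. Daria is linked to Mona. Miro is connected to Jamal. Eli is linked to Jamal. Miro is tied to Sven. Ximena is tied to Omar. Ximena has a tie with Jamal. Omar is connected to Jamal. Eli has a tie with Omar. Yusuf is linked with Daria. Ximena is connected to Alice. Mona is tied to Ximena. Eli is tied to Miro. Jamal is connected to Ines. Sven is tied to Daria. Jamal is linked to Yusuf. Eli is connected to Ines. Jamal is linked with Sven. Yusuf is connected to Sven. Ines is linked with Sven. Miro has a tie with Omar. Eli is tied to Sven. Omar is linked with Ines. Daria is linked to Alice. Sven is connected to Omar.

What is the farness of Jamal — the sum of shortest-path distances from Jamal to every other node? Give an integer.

10

Distances from Jamal: Alice:1, Daria:1, Eli:1, Ines:1, Miro:1, Mona:1, Omar:1, Sven:1, Ximena:1, Yusuf:1.
Sum = 1 + 1 + 1 + 1 + 1 + 1 + 1 + 1 + 1 + 1 = 10.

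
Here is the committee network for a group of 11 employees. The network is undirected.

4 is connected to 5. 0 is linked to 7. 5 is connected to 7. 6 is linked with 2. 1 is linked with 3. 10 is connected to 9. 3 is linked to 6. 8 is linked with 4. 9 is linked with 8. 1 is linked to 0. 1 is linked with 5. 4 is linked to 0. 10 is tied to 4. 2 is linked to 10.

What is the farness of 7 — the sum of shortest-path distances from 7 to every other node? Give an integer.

Distances from 7: 0:1, 1:2, 2:4, 3:3, 4:2, 5:1, 6:4, 8:3, 9:4, 10:3.
Sum = 1 + 2 + 4 + 3 + 2 + 1 + 4 + 3 + 4 + 3 = 27.

27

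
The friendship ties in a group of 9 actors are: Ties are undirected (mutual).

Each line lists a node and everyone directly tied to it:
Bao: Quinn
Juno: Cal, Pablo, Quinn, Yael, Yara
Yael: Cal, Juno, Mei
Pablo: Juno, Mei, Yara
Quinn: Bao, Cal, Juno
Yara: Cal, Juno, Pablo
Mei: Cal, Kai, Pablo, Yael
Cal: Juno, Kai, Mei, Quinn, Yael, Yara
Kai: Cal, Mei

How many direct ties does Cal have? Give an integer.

6

Cal is directly tied to Juno, Kai, Mei, Quinn, Yael, and Yara. That is 6 neighbors, so the degree of Cal is 6.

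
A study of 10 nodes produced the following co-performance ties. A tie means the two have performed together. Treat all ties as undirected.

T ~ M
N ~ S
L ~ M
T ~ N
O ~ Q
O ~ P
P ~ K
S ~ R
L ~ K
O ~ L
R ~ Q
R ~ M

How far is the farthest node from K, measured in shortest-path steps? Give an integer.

4

Distances from K: L:1, M:2, N:4, O:2, P:1, Q:3, R:3, S:4, T:3.
The largest is 4 (to S and N), so the eccentricity of K is 4.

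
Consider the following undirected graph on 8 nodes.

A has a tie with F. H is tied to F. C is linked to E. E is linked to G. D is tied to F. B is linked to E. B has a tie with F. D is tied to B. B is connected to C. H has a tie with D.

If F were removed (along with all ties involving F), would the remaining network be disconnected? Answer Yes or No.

Removing F leaves {B, C, D, E, G, and H} with no path to {A}, so the network splits into 2 components. F is a cut vertex.

Yes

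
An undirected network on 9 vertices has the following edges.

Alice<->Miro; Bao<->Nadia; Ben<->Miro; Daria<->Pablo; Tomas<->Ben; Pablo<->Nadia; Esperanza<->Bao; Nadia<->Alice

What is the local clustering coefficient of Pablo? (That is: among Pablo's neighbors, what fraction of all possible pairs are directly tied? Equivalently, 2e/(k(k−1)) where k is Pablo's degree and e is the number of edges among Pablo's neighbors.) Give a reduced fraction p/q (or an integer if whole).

Pablo's neighbors: Daria and Nadia (k = 2).
Possible neighbor pairs: C(2,2) = 1. Edges among them: none → e = 0.
Clustering(Pablo) = 0/1.

0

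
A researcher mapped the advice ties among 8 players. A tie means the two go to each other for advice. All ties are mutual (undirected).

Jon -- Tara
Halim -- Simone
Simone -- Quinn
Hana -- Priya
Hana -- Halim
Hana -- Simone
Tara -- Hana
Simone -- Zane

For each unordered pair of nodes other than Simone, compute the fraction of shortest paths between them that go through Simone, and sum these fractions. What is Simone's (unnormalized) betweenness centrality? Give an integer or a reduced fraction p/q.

Pairs whose geodesics pass through Simone — Jon–Quinn: 1; Jon–Zane: 1; Priya–Quinn: 1; Priya–Zane: 1; Tara–Quinn: 1; Tara–Zane: 1; Quinn–Halim: 1; Quinn–Zane: 1; Quinn–Hana: 1; Halim–Zane: 1; Zane–Hana: 1.
All other pairs contribute 0.
Summing the contributions gives betweenness(Simone) = 11.

11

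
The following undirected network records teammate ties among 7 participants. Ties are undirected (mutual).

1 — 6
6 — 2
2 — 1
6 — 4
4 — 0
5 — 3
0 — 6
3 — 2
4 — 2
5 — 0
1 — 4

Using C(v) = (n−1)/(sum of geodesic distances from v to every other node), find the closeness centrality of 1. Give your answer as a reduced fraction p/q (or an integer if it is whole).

3/5

Distances from 1: 0:2, 2:1, 3:2, 4:1, 5:3, 6:1. Sum = 10.
n = 7, so closeness = 6/10 = 3/5.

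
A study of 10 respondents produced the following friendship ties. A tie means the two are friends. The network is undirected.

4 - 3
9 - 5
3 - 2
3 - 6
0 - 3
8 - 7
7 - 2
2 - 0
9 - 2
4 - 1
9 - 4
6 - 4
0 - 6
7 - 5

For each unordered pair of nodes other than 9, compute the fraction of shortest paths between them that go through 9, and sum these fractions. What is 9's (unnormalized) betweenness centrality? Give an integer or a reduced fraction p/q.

Pairs whose geodesics pass through 9 — 0–5: 1/2; 4–2: 1/2; 4–8: 2/3; 4–5: 1; 4–7: 2/3; 3–5: 2/3; 6–5: 1; 2–1: 1/2; 2–5: 1/2; 1–8: 2/3; 1–5: 1; 1–7: 2/3.
All other pairs contribute 0.
Summing the contributions gives betweenness(9) = 25/3.

25/3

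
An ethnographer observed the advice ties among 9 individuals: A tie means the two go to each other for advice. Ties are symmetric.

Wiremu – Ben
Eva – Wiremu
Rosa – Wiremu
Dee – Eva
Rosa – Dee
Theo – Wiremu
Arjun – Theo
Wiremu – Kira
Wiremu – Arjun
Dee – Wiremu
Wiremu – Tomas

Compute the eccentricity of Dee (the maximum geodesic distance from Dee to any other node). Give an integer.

2

Distances from Dee: Arjun:2, Ben:2, Eva:1, Kira:2, Rosa:1, Theo:2, Tomas:2, Wiremu:1.
The largest is 2 (to Tomas, Kira, Theo, Ben, and Arjun), so the eccentricity of Dee is 2.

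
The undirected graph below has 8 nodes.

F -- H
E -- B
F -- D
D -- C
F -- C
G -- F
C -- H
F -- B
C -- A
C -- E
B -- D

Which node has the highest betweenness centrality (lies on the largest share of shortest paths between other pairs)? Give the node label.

C

Unnormalized betweenness of each node: A:0, B:3/2, C:9, D:2/3, E:2/3, F:49/6, G:0, H:0.
C has the largest value, 9, making it the main broker — the node through which the most shortest paths run.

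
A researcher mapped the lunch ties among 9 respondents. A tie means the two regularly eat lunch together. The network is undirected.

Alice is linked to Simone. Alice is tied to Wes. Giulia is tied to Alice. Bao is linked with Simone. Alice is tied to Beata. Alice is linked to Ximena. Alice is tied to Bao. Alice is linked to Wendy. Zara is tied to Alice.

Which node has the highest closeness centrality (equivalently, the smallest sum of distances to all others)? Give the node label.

Farness (sum of distances to all others) for each node — Alice:8, Bao:14, Beata:15, Giulia:15, Simone:14, Wendy:15, Wes:15, Ximena:15, Zara:15.
The smallest farness is 8, for Alice, so Alice has the highest closeness.

Alice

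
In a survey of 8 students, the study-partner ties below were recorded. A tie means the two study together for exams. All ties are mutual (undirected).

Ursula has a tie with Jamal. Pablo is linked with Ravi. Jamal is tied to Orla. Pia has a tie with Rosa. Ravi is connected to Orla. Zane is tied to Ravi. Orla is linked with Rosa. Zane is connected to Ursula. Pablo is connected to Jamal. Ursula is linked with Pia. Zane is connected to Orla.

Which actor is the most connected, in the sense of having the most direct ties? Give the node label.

Orla

Degrees — Jamal:3, Orla:4, Pablo:2, Pia:2, Ravi:3, Rosa:2, Ursula:3, Zane:3.
The maximum is 4, attained only by Orla.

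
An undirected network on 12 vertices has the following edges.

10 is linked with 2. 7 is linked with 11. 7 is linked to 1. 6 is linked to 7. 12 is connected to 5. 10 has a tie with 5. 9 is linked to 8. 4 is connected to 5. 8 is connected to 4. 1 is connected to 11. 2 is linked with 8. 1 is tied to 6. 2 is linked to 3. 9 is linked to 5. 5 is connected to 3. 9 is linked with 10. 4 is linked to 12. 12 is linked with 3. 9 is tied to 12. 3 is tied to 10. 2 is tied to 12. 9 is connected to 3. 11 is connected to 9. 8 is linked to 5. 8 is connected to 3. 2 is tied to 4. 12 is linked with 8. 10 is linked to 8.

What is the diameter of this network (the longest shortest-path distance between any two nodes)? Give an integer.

Eccentricity of each node (its greatest distance to any other): 1:4, 2:5, 3:4, 4:5, 5:4, 6:5, 7:4, 8:4, 9:3, 10:4, 11:3, 12:4.
The maximum eccentricity is 5, realized for instance by the pair 4–6 via 4 – 5 – 9 – 11 – 7 – 6. So the diameter is 5.

5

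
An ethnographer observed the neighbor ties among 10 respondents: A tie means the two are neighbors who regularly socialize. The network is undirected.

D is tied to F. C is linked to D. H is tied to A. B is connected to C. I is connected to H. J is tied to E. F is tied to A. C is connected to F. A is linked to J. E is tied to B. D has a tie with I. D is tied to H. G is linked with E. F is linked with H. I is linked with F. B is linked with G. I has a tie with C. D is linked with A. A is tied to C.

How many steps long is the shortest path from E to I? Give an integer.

One shortest route is E – B – C – I, which uses 3 edges, and at distance 2 from E we only reach {A, C}, which does not include I. So d(E,I) = 3.

3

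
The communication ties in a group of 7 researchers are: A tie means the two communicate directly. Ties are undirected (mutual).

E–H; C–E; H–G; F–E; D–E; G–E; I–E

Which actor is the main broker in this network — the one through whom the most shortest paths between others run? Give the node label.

E

Unnormalized betweenness of each node: C:0, D:0, E:14, F:0, G:0, H:0, I:0.
E has the largest value, 14, making it the main broker — the node through which the most shortest paths run.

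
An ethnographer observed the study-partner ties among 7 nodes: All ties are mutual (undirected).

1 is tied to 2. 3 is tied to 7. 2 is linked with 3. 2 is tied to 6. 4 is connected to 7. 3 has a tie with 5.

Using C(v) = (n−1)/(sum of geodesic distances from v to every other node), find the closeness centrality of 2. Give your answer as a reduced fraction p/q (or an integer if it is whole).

Distances from 2: 1:1, 3:1, 4:3, 5:2, 6:1, 7:2. Sum = 10.
n = 7, so closeness = 6/10 = 3/5.

3/5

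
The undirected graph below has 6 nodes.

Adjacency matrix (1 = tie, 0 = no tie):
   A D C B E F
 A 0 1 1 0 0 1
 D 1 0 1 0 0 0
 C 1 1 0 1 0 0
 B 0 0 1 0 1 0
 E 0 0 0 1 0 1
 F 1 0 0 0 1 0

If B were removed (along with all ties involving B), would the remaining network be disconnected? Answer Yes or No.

No

Even without B, every remaining node can still reach every other (the residual graph is connected), so B is not a cut vertex.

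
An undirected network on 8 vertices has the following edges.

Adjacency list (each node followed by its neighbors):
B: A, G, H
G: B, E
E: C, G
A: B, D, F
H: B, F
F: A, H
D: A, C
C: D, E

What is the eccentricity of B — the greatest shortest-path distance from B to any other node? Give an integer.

3

Distances from B: A:1, C:3, D:2, E:2, F:2, G:1, H:1.
The largest is 3 (to C), so the eccentricity of B is 3.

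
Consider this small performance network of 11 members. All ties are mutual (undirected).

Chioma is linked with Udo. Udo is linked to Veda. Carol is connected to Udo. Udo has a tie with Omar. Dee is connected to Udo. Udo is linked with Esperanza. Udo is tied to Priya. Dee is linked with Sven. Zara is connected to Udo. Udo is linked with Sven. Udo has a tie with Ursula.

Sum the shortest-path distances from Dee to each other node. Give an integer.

Distances from Dee: Carol:2, Chioma:2, Esperanza:2, Omar:2, Priya:2, Sven:1, Udo:1, Ursula:2, Veda:2, Zara:2.
Sum = 2 + 2 + 2 + 2 + 2 + 1 + 1 + 2 + 2 + 2 = 18.

18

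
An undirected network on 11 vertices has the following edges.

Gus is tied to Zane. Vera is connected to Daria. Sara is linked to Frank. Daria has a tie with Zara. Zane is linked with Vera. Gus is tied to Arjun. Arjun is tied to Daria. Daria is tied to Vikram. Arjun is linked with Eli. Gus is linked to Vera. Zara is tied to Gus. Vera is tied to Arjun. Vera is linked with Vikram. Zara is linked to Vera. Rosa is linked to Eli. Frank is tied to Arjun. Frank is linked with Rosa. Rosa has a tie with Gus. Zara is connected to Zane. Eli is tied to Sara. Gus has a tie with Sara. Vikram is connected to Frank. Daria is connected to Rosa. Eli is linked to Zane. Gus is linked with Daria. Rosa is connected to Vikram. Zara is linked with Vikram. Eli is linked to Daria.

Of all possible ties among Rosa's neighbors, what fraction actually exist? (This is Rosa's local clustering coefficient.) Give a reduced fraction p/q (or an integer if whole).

Rosa's neighbors: Daria, Eli, Frank, Gus, and Vikram (k = 5).
Possible neighbor pairs: C(5,2) = 10. Edges among them: Daria–Eli, Daria–Gus, Daria–Vikram, Frank–Vikram → e = 4.
Clustering(Rosa) = 4/10 = 2/5.

2/5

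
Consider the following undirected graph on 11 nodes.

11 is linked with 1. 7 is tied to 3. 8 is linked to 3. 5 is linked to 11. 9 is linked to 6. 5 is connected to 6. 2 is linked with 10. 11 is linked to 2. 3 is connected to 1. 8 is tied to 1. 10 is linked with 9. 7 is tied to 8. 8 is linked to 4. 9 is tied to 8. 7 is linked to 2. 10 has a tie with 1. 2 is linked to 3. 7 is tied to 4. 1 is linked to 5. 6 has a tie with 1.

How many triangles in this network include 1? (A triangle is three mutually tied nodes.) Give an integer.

1's neighbors: 3, 5, 6, 8, 10, and 11.
Neighbor pairs that are themselves tied: 1–3–8; 1–5–6; 1–5–11. Each forms one triangle with 1, for 3 in total.

3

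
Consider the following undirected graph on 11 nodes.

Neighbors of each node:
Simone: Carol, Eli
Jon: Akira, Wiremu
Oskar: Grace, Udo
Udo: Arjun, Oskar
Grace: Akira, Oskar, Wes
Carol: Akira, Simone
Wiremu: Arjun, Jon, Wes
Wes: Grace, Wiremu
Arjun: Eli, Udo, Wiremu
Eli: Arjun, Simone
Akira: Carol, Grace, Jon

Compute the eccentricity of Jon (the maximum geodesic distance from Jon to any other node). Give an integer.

3

Distances from Jon: Akira:1, Arjun:2, Carol:2, Eli:3, Grace:2, Oskar:3, Simone:3, Udo:3, Wes:2, Wiremu:1.
The largest is 3 (to Udo, Eli, Simone, and Oskar), so the eccentricity of Jon is 3.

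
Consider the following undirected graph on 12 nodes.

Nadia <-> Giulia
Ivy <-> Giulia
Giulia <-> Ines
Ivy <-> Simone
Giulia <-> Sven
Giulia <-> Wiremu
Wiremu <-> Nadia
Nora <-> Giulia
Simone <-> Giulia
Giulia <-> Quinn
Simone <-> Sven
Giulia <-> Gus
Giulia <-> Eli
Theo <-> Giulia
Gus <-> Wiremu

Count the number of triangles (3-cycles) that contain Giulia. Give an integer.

Giulia's neighbors: Eli, Gus, Ines, Ivy, Nadia, Nora, Quinn, Simone, Sven, Theo, and Wiremu.
Neighbor pairs that are themselves tied: Giulia–Gus–Wiremu; Giulia–Ivy–Simone; Giulia–Nadia–Wiremu; Giulia–Simone–Sven. Each forms one triangle with Giulia, for 4 in total.

4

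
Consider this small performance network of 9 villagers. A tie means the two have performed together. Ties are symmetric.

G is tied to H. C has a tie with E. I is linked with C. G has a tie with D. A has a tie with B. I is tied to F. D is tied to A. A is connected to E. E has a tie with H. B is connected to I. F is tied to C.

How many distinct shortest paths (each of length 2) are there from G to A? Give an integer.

1

The shortest distance is 2, and the only length-2 path is G–D–A. So there is exactly 1 shortest path.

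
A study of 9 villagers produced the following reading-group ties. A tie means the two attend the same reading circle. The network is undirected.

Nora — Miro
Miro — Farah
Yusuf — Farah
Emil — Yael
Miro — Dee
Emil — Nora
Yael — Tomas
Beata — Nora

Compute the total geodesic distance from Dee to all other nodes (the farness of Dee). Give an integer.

23

Distances from Dee: Beata:3, Emil:3, Farah:2, Miro:1, Nora:2, Tomas:5, Yael:4, Yusuf:3.
Sum = 3 + 3 + 2 + 1 + 2 + 5 + 4 + 3 = 23.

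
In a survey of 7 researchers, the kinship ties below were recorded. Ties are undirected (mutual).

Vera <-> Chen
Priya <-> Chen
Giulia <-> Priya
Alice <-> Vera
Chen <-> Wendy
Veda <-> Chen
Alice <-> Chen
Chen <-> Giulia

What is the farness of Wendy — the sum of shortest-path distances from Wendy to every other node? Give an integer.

Distances from Wendy: Alice:2, Chen:1, Giulia:2, Priya:2, Veda:2, Vera:2.
Sum = 2 + 1 + 2 + 2 + 2 + 2 = 11.

11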